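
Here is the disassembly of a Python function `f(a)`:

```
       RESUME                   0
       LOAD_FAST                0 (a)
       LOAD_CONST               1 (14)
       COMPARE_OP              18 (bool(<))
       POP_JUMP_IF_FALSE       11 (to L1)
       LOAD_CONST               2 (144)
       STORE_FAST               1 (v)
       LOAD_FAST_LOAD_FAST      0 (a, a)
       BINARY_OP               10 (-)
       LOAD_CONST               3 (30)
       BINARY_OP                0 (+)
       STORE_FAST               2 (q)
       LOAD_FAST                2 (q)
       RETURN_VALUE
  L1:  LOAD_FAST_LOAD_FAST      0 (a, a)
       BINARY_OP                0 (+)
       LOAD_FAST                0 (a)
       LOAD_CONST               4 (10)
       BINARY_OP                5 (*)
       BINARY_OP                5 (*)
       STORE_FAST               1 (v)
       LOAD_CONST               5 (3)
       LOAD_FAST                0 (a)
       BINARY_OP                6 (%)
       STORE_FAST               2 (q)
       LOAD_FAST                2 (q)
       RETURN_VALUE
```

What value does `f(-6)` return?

30

LOAD_FAST a → push -6. Stack: [-6]
LOAD_CONST → push 14. Stack: [-6, 14]
COMPARE_OP bool(<) → -6 vs 14 = True. Stack: [True]
POP_JUMP_IF_FALSE → pop True; no jump. Stack: []
LOAD_CONST → push 144. Stack: [144]
STORE_FAST v → v=144. Stack: []
LOAD_FAST_LOAD_FAST a,a → push -6,-6. Stack: [-6, -6]
BINARY_OP - → -6 - -6 = 0. Stack: [0]
LOAD_CONST → push 30. Stack: [0, 30]
BINARY_OP + → 0 + 30 = 30. Stack: [30]
STORE_FAST q → q=30. Stack: []
LOAD_FAST q → push 30. Stack: [30]
RETURN_VALUE → return 30.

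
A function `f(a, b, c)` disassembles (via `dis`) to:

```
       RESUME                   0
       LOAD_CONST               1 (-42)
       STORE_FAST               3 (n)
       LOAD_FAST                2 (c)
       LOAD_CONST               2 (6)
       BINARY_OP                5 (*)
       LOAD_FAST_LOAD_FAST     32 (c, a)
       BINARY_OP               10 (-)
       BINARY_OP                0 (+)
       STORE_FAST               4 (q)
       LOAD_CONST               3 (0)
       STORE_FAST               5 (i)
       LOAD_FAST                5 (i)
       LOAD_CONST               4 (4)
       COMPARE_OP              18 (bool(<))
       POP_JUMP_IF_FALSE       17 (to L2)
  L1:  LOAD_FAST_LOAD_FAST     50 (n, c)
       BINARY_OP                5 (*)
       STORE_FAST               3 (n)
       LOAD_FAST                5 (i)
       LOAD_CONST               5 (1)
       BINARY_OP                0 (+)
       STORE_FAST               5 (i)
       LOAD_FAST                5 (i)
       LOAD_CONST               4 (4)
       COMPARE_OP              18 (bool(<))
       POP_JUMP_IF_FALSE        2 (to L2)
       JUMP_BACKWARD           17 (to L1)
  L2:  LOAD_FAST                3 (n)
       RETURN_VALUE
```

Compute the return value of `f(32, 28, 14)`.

-1613472

LOAD_CONST → push -42. Stack: [-42]
STORE_FAST n → n=-42. Stack: []
LOAD_FAST c → push 14. Stack: [14]
LOAD_CONST → push 6. Stack: [14, 6]
BINARY_OP * → 14 * 6 = 84. Stack: [84]
LOAD_FAST_LOAD_FAST c,a → push 14,32. Stack: [84, 14, 32]
BINARY_OP - → 14 - 32 = -18. Stack: [84, -18]
BINARY_OP + → 84 + -18 = 66. Stack: [66]
STORE_FAST q → q=66. Stack: []
LOAD_CONST → push 0. Stack: [0]
STORE_FAST i → i=0. Stack: []
LOAD_FAST i → push 0. Stack: [0]
LOAD_CONST → push 4. Stack: [0, 4]
COMPARE_OP bool(<) → 0 vs 4 = True. Stack: [True]
POP_JUMP_IF_FALSE → pop True; no jump. Stack: []
LOAD_FAST_LOAD_FAST n,c → push -42,14. Stack: [-42, 14]
BINARY_OP * → -42 * 14 = -588. Stack: [-588]
STORE_FAST n → n=-588. Stack: []
LOAD_FAST i → push 0. Stack: [0]
LOAD_CONST → push 1. Stack: [0, 1]
BINARY_OP + → 0 + 1 = 1. Stack: [1]
STORE_FAST i → i=1. Stack: []
LOAD_FAST i → push 1. Stack: [1]
LOAD_CONST → push 4. Stack: [1, 4]
COMPARE_OP bool(<) → 1 vs 4 = True. Stack: [True]
POP_JUMP_IF_FALSE → pop True; no jump. Stack: []
LOAD_FAST_LOAD_FAST n,c → push -588,14. Stack: [-588, 14]
BINARY_OP * → -588 * 14 = -8232. Stack: [-8232]
STORE_FAST n → n=-8232. Stack: []
LOAD_FAST i → push 1. Stack: [1]
LOAD_CONST → push 1. Stack: [1, 1]
BINARY_OP + → 1 + 1 = 2. Stack: [2]
STORE_FAST i → i=2. Stack: []
LOAD_FAST i → push 2. Stack: [2]
LOAD_CONST → push 4. Stack: [2, 4]
COMPARE_OP bool(<) → 2 vs 4 = True. Stack: [True]
POP_JUMP_IF_FALSE → pop True; no jump. Stack: []
LOAD_FAST_LOAD_FAST n,c → push -8232,14. Stack: [-8232, 14]
BINARY_OP * → -8232 * 14 = -115248. Stack: [-115248]
STORE_FAST n → n=-115248. Stack: []
LOAD_FAST i → push 2. Stack: [2]
LOAD_CONST → push 1. Stack: [2, 1]
BINARY_OP + → 2 + 1 = 3. Stack: [3]
STORE_FAST i → i=3. Stack: []
LOAD_FAST i → push 3. Stack: [3]
LOAD_CONST → push 4. Stack: [3, 4]
COMPARE_OP bool(<) → 3 vs 4 = True. Stack: [True]
POP_JUMP_IF_FALSE → pop True; no jump. Stack: []
LOAD_FAST_LOAD_FAST n,c → push -115248,14. Stack: [-115248, 14]
BINARY_OP * → -115248 * 14 = -1613472. Stack: [-1613472]
STORE_FAST n → n=-1613472. Stack: []
LOAD_FAST i → push 3. Stack: [3]
LOAD_CONST → push 1. Stack: [3, 1]
BINARY_OP + → 3 + 1 = 4. Stack: [4]
STORE_FAST i → i=4. Stack: []
LOAD_FAST i → push 4. Stack: [4]
LOAD_CONST → push 4. Stack: [4, 4]
COMPARE_OP bool(<) → 4 vs 4 = False. Stack: [False]
POP_JUMP_IF_FALSE → pop False; jump. Stack: []
LOAD_FAST n → push -1613472. Stack: [-1613472]
RETURN_VALUE → return -1613472.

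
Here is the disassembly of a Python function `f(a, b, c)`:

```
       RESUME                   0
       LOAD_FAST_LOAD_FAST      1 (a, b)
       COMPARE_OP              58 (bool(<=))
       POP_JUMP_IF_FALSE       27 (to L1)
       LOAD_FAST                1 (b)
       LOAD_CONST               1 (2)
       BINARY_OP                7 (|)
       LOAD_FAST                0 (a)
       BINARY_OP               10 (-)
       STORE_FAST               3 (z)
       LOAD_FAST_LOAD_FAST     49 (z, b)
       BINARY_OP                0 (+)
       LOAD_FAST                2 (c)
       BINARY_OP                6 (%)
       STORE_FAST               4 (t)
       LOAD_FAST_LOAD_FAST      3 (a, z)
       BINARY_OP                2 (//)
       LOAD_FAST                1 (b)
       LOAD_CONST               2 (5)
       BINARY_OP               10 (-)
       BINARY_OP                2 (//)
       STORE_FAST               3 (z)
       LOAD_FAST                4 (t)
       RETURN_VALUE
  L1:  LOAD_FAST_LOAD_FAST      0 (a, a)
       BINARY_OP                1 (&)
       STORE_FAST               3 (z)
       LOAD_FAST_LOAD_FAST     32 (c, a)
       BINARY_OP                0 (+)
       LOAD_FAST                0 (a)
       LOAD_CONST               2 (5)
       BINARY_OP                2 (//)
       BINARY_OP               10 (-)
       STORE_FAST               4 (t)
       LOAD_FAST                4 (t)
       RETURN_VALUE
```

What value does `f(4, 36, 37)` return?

33

LOAD_FAST_LOAD_FAST a,b → push 4,36. Stack: [4, 36]
COMPARE_OP bool(<=) → 4 vs 36 = True. Stack: [True]
POP_JUMP_IF_FALSE → pop True; no jump. Stack: []
LOAD_FAST b → push 36. Stack: [36]
LOAD_CONST → push 2. Stack: [36, 2]
BINARY_OP | → 36 | 2 = 38. Stack: [38]
LOAD_FAST a → push 4. Stack: [38, 4]
BINARY_OP - → 38 - 4 = 34. Stack: [34]
STORE_FAST z → z=34. Stack: []
LOAD_FAST_LOAD_FAST z,b → push 34,36. Stack: [34, 36]
BINARY_OP + → 34 + 36 = 70. Stack: [70]
LOAD_FAST c → push 37. Stack: [70, 37]
BINARY_OP % → 70 % 37 = 33. Stack: [33]
STORE_FAST t → t=33. Stack: []
LOAD_FAST_LOAD_FAST a,z → push 4,34. Stack: [4, 34]
BINARY_OP // → 4 // 34 = 0. Stack: [0]
LOAD_FAST b → push 36. Stack: [0, 36]
LOAD_CONST → push 5. Stack: [0, 36, 5]
BINARY_OP - → 36 - 5 = 31. Stack: [0, 31]
BINARY_OP // → 0 // 31 = 0. Stack: [0]
STORE_FAST z → z=0. Stack: []
LOAD_FAST t → push 33. Stack: [33]
RETURN_VALUE → return 33.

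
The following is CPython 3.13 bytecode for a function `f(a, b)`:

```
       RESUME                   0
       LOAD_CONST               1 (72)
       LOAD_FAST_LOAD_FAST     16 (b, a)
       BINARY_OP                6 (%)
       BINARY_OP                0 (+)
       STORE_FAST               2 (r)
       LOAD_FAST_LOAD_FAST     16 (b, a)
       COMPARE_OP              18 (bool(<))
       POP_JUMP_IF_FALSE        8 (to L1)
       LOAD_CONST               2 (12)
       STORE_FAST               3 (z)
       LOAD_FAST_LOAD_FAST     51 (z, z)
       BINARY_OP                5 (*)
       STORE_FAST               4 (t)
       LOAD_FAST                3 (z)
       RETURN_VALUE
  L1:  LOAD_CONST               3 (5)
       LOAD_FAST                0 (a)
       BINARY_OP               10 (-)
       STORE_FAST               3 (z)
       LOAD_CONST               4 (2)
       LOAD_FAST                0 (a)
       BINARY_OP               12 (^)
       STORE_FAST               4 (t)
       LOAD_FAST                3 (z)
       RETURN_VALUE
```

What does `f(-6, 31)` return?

11

LOAD_CONST → push 72. Stack: [72]
LOAD_FAST_LOAD_FAST b,a → push 31,-6. Stack: [72, 31, -6]
BINARY_OP % → 31 % -6 = -5. Stack: [72, -5]
BINARY_OP + → 72 + -5 = 67. Stack: [67]
STORE_FAST r → r=67. Stack: []
LOAD_FAST_LOAD_FAST b,a → push 31,-6. Stack: [31, -6]
COMPARE_OP bool(<) → 31 vs -6 = False. Stack: [False]
POP_JUMP_IF_FALSE → pop False; jump. Stack: []
LOAD_CONST → push 5. Stack: [5]
LOAD_FAST a → push -6. Stack: [5, -6]
BINARY_OP - → 5 - -6 = 11. Stack: [11]
STORE_FAST z → z=11. Stack: []
LOAD_CONST → push 2. Stack: [2]
LOAD_FAST a → push -6. Stack: [2, -6]
BINARY_OP ^ → 2 ^ -6 = -8. Stack: [-8]
STORE_FAST t → t=-8. Stack: []
LOAD_FAST z → push 11. Stack: [11]
RETURN_VALUE → return 11.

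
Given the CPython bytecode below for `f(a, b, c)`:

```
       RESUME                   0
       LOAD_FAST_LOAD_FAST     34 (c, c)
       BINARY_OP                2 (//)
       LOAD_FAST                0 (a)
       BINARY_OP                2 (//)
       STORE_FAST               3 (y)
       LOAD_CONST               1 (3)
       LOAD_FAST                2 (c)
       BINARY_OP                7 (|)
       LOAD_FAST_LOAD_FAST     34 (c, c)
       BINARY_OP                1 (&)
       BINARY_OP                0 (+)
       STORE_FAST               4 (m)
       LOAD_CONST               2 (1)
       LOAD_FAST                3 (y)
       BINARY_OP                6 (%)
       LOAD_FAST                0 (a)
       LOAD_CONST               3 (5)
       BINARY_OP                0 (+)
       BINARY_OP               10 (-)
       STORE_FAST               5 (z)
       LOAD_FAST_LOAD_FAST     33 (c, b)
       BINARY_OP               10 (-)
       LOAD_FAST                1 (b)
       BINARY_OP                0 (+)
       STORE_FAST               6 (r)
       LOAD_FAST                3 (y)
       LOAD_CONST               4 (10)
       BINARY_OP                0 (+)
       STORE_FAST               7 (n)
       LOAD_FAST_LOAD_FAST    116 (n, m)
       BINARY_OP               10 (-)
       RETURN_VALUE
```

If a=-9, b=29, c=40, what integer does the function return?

LOAD_FAST_LOAD_FAST c,c → push 40,40. Stack: [40, 40]
BINARY_OP // → 40 // 40 = 1. Stack: [1]
LOAD_FAST a → push -9. Stack: [1, -9]
BINARY_OP // → 1 // -9 = -1. Stack: [-1]
STORE_FAST y → y=-1. Stack: []
LOAD_CONST → push 3. Stack: [3]
LOAD_FAST c → push 40. Stack: [3, 40]
BINARY_OP | → 3 | 40 = 43. Stack: [43]
LOAD_FAST_LOAD_FAST c,c → push 40,40. Stack: [43, 40, 40]
BINARY_OP & → 40 & 40 = 40. Stack: [43, 40]
BINARY_OP + → 43 + 40 = 83. Stack: [83]
STORE_FAST m → m=83. Stack: []
LOAD_CONST → push 1. Stack: [1]
LOAD_FAST y → push -1. Stack: [1, -1]
BINARY_OP % → 1 % -1 = 0. Stack: [0]
LOAD_FAST a → push -9. Stack: [0, -9]
LOAD_CONST → push 5. Stack: [0, -9, 5]
BINARY_OP + → -9 + 5 = -4. Stack: [0, -4]
BINARY_OP - → 0 - -4 = 4. Stack: [4]
STORE_FAST z → z=4. Stack: []
LOAD_FAST_LOAD_FAST c,b → push 40,29. Stack: [40, 29]
BINARY_OP - → 40 - 29 = 11. Stack: [11]
LOAD_FAST b → push 29. Stack: [11, 29]
BINARY_OP + → 11 + 29 = 40. Stack: [40]
STORE_FAST r → r=40. Stack: []
LOAD_FAST y → push -1. Stack: [-1]
LOAD_CONST → push 10. Stack: [-1, 10]
BINARY_OP + → -1 + 10 = 9. Stack: [9]
STORE_FAST n → n=9. Stack: []
LOAD_FAST_LOAD_FAST n,m → push 9,83. Stack: [9, 83]
BINARY_OP - → 9 - 83 = -74. Stack: [-74]
RETURN_VALUE → return -74.

-74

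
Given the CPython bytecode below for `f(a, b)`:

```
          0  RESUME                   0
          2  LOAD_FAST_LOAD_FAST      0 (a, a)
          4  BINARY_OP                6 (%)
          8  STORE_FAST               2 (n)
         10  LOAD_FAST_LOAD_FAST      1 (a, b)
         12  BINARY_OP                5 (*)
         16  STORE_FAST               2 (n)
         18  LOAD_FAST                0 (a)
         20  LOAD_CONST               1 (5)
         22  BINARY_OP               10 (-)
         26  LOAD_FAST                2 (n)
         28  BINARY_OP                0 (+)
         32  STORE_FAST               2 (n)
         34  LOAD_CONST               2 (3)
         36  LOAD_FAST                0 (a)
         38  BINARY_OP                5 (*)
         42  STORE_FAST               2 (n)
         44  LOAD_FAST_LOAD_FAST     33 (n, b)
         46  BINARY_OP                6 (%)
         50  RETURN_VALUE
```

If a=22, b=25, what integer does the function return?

LOAD_FAST_LOAD_FAST a,a → push 22,22. Stack: [22, 22]
BINARY_OP % → 22 % 22 = 0. Stack: [0]
STORE_FAST n → n=0. Stack: []
LOAD_FAST_LOAD_FAST a,b → push 22,25. Stack: [22, 25]
BINARY_OP * → 22 * 25 = 550. Stack: [550]
STORE_FAST n → n=550. Stack: []
LOAD_FAST a → push 22. Stack: [22]
LOAD_CONST → push 5. Stack: [22, 5]
BINARY_OP - → 22 - 5 = 17. Stack: [17]
LOAD_FAST n → push 550. Stack: [17, 550]
BINARY_OP + → 17 + 550 = 567. Stack: [567]
STORE_FAST n → n=567. Stack: []
LOAD_CONST → push 3. Stack: [3]
LOAD_FAST a → push 22. Stack: [3, 22]
BINARY_OP * → 3 * 22 = 66. Stack: [66]
STORE_FAST n → n=66. Stack: []
LOAD_FAST_LOAD_FAST n,b → push 66,25. Stack: [66, 25]
BINARY_OP % → 66 % 25 = 16. Stack: [16]
RETURN_VALUE → return 16.

16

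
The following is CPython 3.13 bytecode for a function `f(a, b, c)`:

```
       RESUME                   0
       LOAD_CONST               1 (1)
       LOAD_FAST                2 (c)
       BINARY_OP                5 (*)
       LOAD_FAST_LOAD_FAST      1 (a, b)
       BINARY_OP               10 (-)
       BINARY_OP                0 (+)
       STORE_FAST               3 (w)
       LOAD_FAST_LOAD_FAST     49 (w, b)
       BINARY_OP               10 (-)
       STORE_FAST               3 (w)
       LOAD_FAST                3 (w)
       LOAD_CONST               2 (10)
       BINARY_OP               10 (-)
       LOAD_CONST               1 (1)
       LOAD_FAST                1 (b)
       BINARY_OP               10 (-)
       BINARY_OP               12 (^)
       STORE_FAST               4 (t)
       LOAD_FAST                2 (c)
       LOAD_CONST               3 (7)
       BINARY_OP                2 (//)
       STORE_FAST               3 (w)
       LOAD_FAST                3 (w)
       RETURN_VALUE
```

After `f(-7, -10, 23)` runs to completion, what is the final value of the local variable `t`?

17

LOAD_CONST → push 1. Stack: [1]
LOAD_FAST c → push 23. Stack: [1, 23]
BINARY_OP * → 1 * 23 = 23. Stack: [23]
LOAD_FAST_LOAD_FAST a,b → push -7,-10. Stack: [23, -7, -10]
BINARY_OP - → -7 - -10 = 3. Stack: [23, 3]
BINARY_OP + → 23 + 3 = 26. Stack: [26]
STORE_FAST w → w=26. Stack: []
LOAD_FAST_LOAD_FAST w,b → push 26,-10. Stack: [26, -10]
BINARY_OP - → 26 - -10 = 36. Stack: [36]
STORE_FAST w → w=36. Stack: []
LOAD_FAST w → push 36. Stack: [36]
LOAD_CONST → push 10. Stack: [36, 10]
BINARY_OP - → 36 - 10 = 26. Stack: [26]
LOAD_CONST → push 1. Stack: [26, 1]
LOAD_FAST b → push -10. Stack: [26, 1, -10]
BINARY_OP - → 1 - -10 = 11. Stack: [26, 11]
BINARY_OP ^ → 26 ^ 11 = 17. Stack: [17]
STORE_FAST t → t=17. Stack: []
LOAD_FAST c → push 23. Stack: [23]
LOAD_CONST → push 7. Stack: [23, 7]
BINARY_OP // → 23 // 7 = 3. Stack: [3]
STORE_FAST w → w=3. Stack: []
LOAD_FAST w → push 3. Stack: [3]
RETURN_VALUE → return 3.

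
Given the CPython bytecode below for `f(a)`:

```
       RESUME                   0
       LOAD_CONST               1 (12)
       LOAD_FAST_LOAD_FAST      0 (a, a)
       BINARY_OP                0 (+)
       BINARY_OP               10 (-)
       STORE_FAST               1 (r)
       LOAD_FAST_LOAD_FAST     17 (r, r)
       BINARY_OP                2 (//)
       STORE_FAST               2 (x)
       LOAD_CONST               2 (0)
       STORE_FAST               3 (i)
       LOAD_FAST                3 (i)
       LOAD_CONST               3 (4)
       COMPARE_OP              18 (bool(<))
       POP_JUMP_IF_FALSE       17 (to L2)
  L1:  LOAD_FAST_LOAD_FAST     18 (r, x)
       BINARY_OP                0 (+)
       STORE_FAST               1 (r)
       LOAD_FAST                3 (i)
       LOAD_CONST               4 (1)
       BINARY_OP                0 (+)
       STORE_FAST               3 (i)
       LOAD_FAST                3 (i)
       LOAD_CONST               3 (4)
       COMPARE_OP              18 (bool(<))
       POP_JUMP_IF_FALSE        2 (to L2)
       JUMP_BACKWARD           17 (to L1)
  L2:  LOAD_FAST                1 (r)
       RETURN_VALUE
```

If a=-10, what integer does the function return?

LOAD_CONST → push 12. Stack: [12]
LOAD_FAST_LOAD_FAST a,a → push -10,-10. Stack: [12, -10, -10]
BINARY_OP + → -10 + -10 = -20. Stack: [12, -20]
BINARY_OP - → 12 - -20 = 32. Stack: [32]
STORE_FAST r → r=32. Stack: []
LOAD_FAST_LOAD_FAST r,r → push 32,32. Stack: [32, 32]
BINARY_OP // → 32 // 32 = 1. Stack: [1]
STORE_FAST x → x=1. Stack: []
LOAD_CONST → push 0. Stack: [0]
STORE_FAST i → i=0. Stack: []
LOAD_FAST i → push 0. Stack: [0]
LOAD_CONST → push 4. Stack: [0, 4]
COMPARE_OP bool(<) → 0 vs 4 = True. Stack: [True]
POP_JUMP_IF_FALSE → pop True; no jump. Stack: []
LOAD_FAST_LOAD_FAST r,x → push 32,1. Stack: [32, 1]
BINARY_OP + → 32 + 1 = 33. Stack: [33]
STORE_FAST r → r=33. Stack: []
LOAD_FAST i → push 0. Stack: [0]
LOAD_CONST → push 1. Stack: [0, 1]
BINARY_OP + → 0 + 1 = 1. Stack: [1]
STORE_FAST i → i=1. Stack: []
LOAD_FAST i → push 1. Stack: [1]
LOAD_CONST → push 4. Stack: [1, 4]
COMPARE_OP bool(<) → 1 vs 4 = True. Stack: [True]
POP_JUMP_IF_FALSE → pop True; no jump. Stack: []
LOAD_FAST_LOAD_FAST r,x → push 33,1. Stack: [33, 1]
BINARY_OP + → 33 + 1 = 34. Stack: [34]
STORE_FAST r → r=34. Stack: []
LOAD_FAST i → push 1. Stack: [1]
LOAD_CONST → push 1. Stack: [1, 1]
BINARY_OP + → 1 + 1 = 2. Stack: [2]
STORE_FAST i → i=2. Stack: []
LOAD_FAST i → push 2. Stack: [2]
LOAD_CONST → push 4. Stack: [2, 4]
COMPARE_OP bool(<) → 2 vs 4 = True. Stack: [True]
POP_JUMP_IF_FALSE → pop True; no jump. Stack: []
LOAD_FAST_LOAD_FAST r,x → push 34,1. Stack: [34, 1]
BINARY_OP + → 34 + 1 = 35. Stack: [35]
STORE_FAST r → r=35. Stack: []
LOAD_FAST i → push 2. Stack: [2]
LOAD_CONST → push 1. Stack: [2, 1]
BINARY_OP + → 2 + 1 = 3. Stack: [3]
STORE_FAST i → i=3. Stack: []
LOAD_FAST i → push 3. Stack: [3]
LOAD_CONST → push 4. Stack: [3, 4]
COMPARE_OP bool(<) → 3 vs 4 = True. Stack: [True]
POP_JUMP_IF_FALSE → pop True; no jump. Stack: []
LOAD_FAST_LOAD_FAST r,x → push 35,1. Stack: [35, 1]
BINARY_OP + → 35 + 1 = 36. Stack: [36]
STORE_FAST r → r=36. Stack: []
LOAD_FAST i → push 3. Stack: [3]
LOAD_CONST → push 1. Stack: [3, 1]
BINARY_OP + → 3 + 1 = 4. Stack: [4]
STORE_FAST i → i=4. Stack: []
LOAD_FAST i → push 4. Stack: [4]
LOAD_CONST → push 4. Stack: [4, 4]
COMPARE_OP bool(<) → 4 vs 4 = False. Stack: [False]
POP_JUMP_IF_FALSE → pop False; jump. Stack: []
LOAD_FAST r → push 36. Stack: [36]
RETURN_VALUE → return 36.

36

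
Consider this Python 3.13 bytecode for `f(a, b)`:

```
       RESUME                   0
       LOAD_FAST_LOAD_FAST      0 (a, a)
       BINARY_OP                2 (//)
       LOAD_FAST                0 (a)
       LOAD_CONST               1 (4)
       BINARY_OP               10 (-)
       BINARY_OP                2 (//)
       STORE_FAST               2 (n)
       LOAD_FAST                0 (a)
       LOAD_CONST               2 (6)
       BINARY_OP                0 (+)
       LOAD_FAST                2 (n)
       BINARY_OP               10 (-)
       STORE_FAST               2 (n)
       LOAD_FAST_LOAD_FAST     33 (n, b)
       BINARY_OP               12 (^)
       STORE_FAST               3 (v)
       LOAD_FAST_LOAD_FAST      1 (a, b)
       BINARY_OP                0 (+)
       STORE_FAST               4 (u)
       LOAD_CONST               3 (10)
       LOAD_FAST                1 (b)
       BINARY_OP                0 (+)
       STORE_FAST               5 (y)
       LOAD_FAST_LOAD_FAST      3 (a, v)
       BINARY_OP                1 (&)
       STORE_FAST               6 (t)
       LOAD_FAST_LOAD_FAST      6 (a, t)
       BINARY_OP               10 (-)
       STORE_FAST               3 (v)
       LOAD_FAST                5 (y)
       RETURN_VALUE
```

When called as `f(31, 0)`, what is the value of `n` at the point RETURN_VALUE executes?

37

LOAD_FAST_LOAD_FAST a,a → push 31,31. Stack: [31, 31]
BINARY_OP // → 31 // 31 = 1. Stack: [1]
LOAD_FAST a → push 31. Stack: [1, 31]
LOAD_CONST → push 4. Stack: [1, 31, 4]
BINARY_OP - → 31 - 4 = 27. Stack: [1, 27]
BINARY_OP // → 1 // 27 = 0. Stack: [0]
STORE_FAST n → n=0. Stack: []
LOAD_FAST a → push 31. Stack: [31]
LOAD_CONST → push 6. Stack: [31, 6]
BINARY_OP + → 31 + 6 = 37. Stack: [37]
LOAD_FAST n → push 0. Stack: [37, 0]
BINARY_OP - → 37 - 0 = 37. Stack: [37]
STORE_FAST n → n=37. Stack: []
LOAD_FAST_LOAD_FAST n,b → push 37,0. Stack: [37, 0]
BINARY_OP ^ → 37 ^ 0 = 37. Stack: [37]
STORE_FAST v → v=37. Stack: []
LOAD_FAST_LOAD_FAST a,b → push 31,0. Stack: [31, 0]
BINARY_OP + → 31 + 0 = 31. Stack: [31]
STORE_FAST u → u=31. Stack: []
LOAD_CONST → push 10. Stack: [10]
LOAD_FAST b → push 0. Stack: [10, 0]
BINARY_OP + → 10 + 0 = 10. Stack: [10]
STORE_FAST y → y=10. Stack: []
LOAD_FAST_LOAD_FAST a,v → push 31,37. Stack: [31, 37]
BINARY_OP & → 31 & 37 = 5. Stack: [5]
STORE_FAST t → t=5. Stack: []
LOAD_FAST_LOAD_FAST a,t → push 31,5. Stack: [31, 5]
BINARY_OP - → 31 - 5 = 26. Stack: [26]
STORE_FAST v → v=26. Stack: []
LOAD_FAST y → push 10. Stack: [10]
RETURN_VALUE → return 10.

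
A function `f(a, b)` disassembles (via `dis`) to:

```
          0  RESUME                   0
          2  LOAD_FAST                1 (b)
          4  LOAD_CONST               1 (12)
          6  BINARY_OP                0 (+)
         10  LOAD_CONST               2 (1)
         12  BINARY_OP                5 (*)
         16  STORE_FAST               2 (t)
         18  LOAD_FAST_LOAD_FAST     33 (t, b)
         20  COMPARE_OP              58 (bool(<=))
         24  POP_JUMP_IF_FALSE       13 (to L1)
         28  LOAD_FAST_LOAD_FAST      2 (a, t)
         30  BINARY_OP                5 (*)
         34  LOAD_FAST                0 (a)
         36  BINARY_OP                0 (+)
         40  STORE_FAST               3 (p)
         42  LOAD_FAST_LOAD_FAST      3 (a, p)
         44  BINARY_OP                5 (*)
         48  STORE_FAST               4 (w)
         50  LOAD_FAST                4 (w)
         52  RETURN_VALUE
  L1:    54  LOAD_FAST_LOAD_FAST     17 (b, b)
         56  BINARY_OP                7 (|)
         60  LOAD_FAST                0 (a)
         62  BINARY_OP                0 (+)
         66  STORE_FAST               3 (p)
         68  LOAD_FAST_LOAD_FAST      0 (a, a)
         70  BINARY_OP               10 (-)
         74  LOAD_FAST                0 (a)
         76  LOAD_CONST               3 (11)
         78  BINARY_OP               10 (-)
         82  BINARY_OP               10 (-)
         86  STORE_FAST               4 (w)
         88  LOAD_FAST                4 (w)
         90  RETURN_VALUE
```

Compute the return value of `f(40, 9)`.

LOAD_FAST b → push 9. Stack: [9]
LOAD_CONST → push 12. Stack: [9, 12]
BINARY_OP + → 9 + 12 = 21. Stack: [21]
LOAD_CONST → push 1. Stack: [21, 1]
BINARY_OP * → 21 * 1 = 21. Stack: [21]
STORE_FAST t → t=21. Stack: []
LOAD_FAST_LOAD_FAST t,b → push 21,9. Stack: [21, 9]
COMPARE_OP bool(<=) → 21 vs 9 = False. Stack: [False]
POP_JUMP_IF_FALSE → pop False; jump. Stack: []
LOAD_FAST_LOAD_FAST b,b → push 9,9. Stack: [9, 9]
BINARY_OP | → 9 | 9 = 9. Stack: [9]
LOAD_FAST a → push 40. Stack: [9, 40]
BINARY_OP + → 9 + 40 = 49. Stack: [49]
STORE_FAST p → p=49. Stack: []
LOAD_FAST_LOAD_FAST a,a → push 40,40. Stack: [40, 40]
BINARY_OP - → 40 - 40 = 0. Stack: [0]
LOAD_FAST a → push 40. Stack: [0, 40]
LOAD_CONST → push 11. Stack: [0, 40, 11]
BINARY_OP - → 40 - 11 = 29. Stack: [0, 29]
BINARY_OP - → 0 - 29 = -29. Stack: [-29]
STORE_FAST w → w=-29. Stack: []
LOAD_FAST w → push -29. Stack: [-29]
RETURN_VALUE → return -29.

-29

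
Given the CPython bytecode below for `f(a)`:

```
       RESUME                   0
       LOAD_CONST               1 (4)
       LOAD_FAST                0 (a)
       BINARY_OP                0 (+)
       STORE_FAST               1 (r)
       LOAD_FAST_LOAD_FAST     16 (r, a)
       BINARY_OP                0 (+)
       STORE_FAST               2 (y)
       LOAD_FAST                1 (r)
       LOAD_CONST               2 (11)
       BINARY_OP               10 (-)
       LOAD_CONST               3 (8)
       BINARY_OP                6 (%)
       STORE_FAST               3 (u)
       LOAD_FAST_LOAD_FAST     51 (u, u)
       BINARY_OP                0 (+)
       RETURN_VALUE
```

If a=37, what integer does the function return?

12

LOAD_CONST → push 4. Stack: [4]
LOAD_FAST a → push 37. Stack: [4, 37]
BINARY_OP + → 4 + 37 = 41. Stack: [41]
STORE_FAST r → r=41. Stack: []
LOAD_FAST_LOAD_FAST r,a → push 41,37. Stack: [41, 37]
BINARY_OP + → 41 + 37 = 78. Stack: [78]
STORE_FAST y → y=78. Stack: []
LOAD_FAST r → push 41. Stack: [41]
LOAD_CONST → push 11. Stack: [41, 11]
BINARY_OP - → 41 - 11 = 30. Stack: [30]
LOAD_CONST → push 8. Stack: [30, 8]
BINARY_OP % → 30 % 8 = 6. Stack: [6]
STORE_FAST u → u=6. Stack: []
LOAD_FAST_LOAD_FAST u,u → push 6,6. Stack: [6, 6]
BINARY_OP + → 6 + 6 = 12. Stack: [12]
RETURN_VALUE → return 12.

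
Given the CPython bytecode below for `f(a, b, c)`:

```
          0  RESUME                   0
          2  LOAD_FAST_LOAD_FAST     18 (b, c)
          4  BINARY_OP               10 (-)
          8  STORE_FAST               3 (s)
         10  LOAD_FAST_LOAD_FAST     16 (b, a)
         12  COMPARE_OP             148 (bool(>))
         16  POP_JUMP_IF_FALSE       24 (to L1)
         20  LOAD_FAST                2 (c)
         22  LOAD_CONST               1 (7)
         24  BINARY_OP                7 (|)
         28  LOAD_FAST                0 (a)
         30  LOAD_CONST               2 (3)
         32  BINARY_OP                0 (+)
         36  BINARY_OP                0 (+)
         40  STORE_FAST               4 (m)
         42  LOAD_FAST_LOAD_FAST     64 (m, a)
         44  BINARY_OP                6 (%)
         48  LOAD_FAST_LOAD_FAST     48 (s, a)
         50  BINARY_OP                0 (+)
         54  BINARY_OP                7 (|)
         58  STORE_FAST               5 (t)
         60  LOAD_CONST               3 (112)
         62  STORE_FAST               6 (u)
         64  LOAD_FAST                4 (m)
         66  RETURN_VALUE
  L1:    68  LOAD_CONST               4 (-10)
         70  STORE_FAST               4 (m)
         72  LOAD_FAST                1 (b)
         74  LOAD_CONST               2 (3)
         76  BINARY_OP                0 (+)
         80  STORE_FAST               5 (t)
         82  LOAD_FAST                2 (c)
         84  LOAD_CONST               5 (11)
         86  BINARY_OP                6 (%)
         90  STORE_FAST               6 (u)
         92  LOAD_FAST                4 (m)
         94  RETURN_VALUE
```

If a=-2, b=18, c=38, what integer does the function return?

LOAD_FAST_LOAD_FAST b,c → push 18,38. Stack: [18, 38]
BINARY_OP - → 18 - 38 = -20. Stack: [-20]
STORE_FAST s → s=-20. Stack: []
LOAD_FAST_LOAD_FAST b,a → push 18,-2. Stack: [18, -2]
COMPARE_OP bool(>) → 18 vs -2 = True. Stack: [True]
POP_JUMP_IF_FALSE → pop True; no jump. Stack: []
LOAD_FAST c → push 38. Stack: [38]
LOAD_CONST → push 7. Stack: [38, 7]
BINARY_OP | → 38 | 7 = 39. Stack: [39]
LOAD_FAST a → push -2. Stack: [39, -2]
LOAD_CONST → push 3. Stack: [39, -2, 3]
BINARY_OP + → -2 + 3 = 1. Stack: [39, 1]
BINARY_OP + → 39 + 1 = 40. Stack: [40]
STORE_FAST m → m=40. Stack: []
LOAD_FAST_LOAD_FAST m,a → push 40,-2. Stack: [40, -2]
BINARY_OP % → 40 % -2 = 0. Stack: [0]
LOAD_FAST_LOAD_FAST s,a → push -20,-2. Stack: [0, -20, -2]
BINARY_OP + → -20 + -2 = -22. Stack: [0, -22]
BINARY_OP | → 0 | -22 = -22. Stack: [-22]
STORE_FAST t → t=-22. Stack: []
LOAD_CONST → push 112. Stack: [112]
STORE_FAST u → u=112. Stack: []
LOAD_FAST m → push 40. Stack: [40]
RETURN_VALUE → return 40.

40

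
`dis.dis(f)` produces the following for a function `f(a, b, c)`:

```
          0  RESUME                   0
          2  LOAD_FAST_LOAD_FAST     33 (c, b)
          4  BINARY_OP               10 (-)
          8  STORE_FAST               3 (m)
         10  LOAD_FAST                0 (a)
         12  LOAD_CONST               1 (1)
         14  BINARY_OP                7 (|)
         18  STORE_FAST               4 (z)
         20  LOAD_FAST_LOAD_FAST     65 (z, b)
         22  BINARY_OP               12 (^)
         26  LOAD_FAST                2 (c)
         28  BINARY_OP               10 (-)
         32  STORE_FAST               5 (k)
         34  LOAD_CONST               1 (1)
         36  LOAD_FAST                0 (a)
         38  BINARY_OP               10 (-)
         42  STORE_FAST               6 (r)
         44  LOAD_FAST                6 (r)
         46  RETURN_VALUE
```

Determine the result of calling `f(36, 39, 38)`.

-35

LOAD_FAST_LOAD_FAST c,b → push 38,39. Stack: [38, 39]
BINARY_OP - → 38 - 39 = -1. Stack: [-1]
STORE_FAST m → m=-1. Stack: []
LOAD_FAST a → push 36. Stack: [36]
LOAD_CONST → push 1. Stack: [36, 1]
BINARY_OP | → 36 | 1 = 37. Stack: [37]
STORE_FAST z → z=37. Stack: []
LOAD_FAST_LOAD_FAST z,b → push 37,39. Stack: [37, 39]
BINARY_OP ^ → 37 ^ 39 = 2. Stack: [2]
LOAD_FAST c → push 38. Stack: [2, 38]
BINARY_OP - → 2 - 38 = -36. Stack: [-36]
STORE_FAST k → k=-36. Stack: []
LOAD_CONST → push 1. Stack: [1]
LOAD_FAST a → push 36. Stack: [1, 36]
BINARY_OP - → 1 - 36 = -35. Stack: [-35]
STORE_FAST r → r=-35. Stack: []
LOAD_FAST r → push -35. Stack: [-35]
RETURN_VALUE → return -35.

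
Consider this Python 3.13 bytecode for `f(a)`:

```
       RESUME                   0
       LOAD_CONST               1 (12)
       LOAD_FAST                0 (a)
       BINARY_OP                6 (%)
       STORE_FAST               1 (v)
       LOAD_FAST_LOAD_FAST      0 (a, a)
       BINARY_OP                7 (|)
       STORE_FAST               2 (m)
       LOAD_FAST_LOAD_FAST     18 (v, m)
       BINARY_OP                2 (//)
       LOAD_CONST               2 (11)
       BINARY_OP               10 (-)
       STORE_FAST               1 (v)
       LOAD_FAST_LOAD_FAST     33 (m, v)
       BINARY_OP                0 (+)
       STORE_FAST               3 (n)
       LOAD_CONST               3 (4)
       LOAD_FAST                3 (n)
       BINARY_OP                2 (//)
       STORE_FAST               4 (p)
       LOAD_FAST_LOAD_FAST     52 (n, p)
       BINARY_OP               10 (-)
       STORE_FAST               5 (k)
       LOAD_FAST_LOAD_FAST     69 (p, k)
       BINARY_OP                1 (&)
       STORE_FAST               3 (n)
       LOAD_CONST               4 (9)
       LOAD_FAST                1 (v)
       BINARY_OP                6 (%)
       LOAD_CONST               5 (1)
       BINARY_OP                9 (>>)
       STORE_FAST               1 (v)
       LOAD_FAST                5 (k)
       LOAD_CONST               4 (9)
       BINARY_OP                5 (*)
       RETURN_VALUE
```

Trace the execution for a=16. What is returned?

45

LOAD_CONST → push 12. Stack: [12]
LOAD_FAST a → push 16. Stack: [12, 16]
BINARY_OP % → 12 % 16 = 12. Stack: [12]
STORE_FAST v → v=12. Stack: []
LOAD_FAST_LOAD_FAST a,a → push 16,16. Stack: [16, 16]
BINARY_OP | → 16 | 16 = 16. Stack: [16]
STORE_FAST m → m=16. Stack: []
LOAD_FAST_LOAD_FAST v,m → push 12,16. Stack: [12, 16]
BINARY_OP // → 12 // 16 = 0. Stack: [0]
LOAD_CONST → push 11. Stack: [0, 11]
BINARY_OP - → 0 - 11 = -11. Stack: [-11]
STORE_FAST v → v=-11. Stack: []
LOAD_FAST_LOAD_FAST m,v → push 16,-11. Stack: [16, -11]
BINARY_OP + → 16 + -11 = 5. Stack: [5]
STORE_FAST n → n=5. Stack: []
LOAD_CONST → push 4. Stack: [4]
LOAD_FAST n → push 5. Stack: [4, 5]
BINARY_OP // → 4 // 5 = 0. Stack: [0]
STORE_FAST p → p=0. Stack: []
LOAD_FAST_LOAD_FAST n,p → push 5,0. Stack: [5, 0]
BINARY_OP - → 5 - 0 = 5. Stack: [5]
STORE_FAST k → k=5. Stack: []
LOAD_FAST_LOAD_FAST p,k → push 0,5. Stack: [0, 5]
BINARY_OP & → 0 & 5 = 0. Stack: [0]
STORE_FAST n → n=0. Stack: []
LOAD_CONST → push 9. Stack: [9]
LOAD_FAST v → push -11. Stack: [9, -11]
BINARY_OP % → 9 % -11 = -2. Stack: [-2]
LOAD_CONST → push 1. Stack: [-2, 1]
BINARY_OP >> → -2 >> 1 = -1. Stack: [-1]
STORE_FAST v → v=-1. Stack: []
LOAD_FAST k → push 5. Stack: [5]
LOAD_CONST → push 9. Stack: [5, 9]
BINARY_OP * → 5 * 9 = 45. Stack: [45]
RETURN_VALUE → return 45.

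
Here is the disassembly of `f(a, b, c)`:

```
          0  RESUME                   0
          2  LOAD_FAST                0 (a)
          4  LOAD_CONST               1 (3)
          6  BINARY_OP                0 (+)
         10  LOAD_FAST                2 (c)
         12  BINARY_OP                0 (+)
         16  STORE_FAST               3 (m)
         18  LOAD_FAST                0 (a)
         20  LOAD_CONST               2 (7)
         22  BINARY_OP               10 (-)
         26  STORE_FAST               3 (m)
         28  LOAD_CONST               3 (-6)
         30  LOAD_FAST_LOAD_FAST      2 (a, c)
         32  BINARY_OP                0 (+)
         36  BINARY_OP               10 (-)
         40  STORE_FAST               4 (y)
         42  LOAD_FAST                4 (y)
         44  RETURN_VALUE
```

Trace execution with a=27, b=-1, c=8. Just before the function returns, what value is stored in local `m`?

LOAD_FAST a → push 27. Stack: [27]
LOAD_CONST → push 3. Stack: [27, 3]
BINARY_OP + → 27 + 3 = 30. Stack: [30]
LOAD_FAST c → push 8. Stack: [30, 8]
BINARY_OP + → 30 + 8 = 38. Stack: [38]
STORE_FAST m → m=38. Stack: []
LOAD_FAST a → push 27. Stack: [27]
LOAD_CONST → push 7. Stack: [27, 7]
BINARY_OP - → 27 - 7 = 20. Stack: [20]
STORE_FAST m → m=20. Stack: []
LOAD_CONST → push -6. Stack: [-6]
LOAD_FAST_LOAD_FAST a,c → push 27,8. Stack: [-6, 27, 8]
BINARY_OP + → 27 + 8 = 35. Stack: [-6, 35]
BINARY_OP - → -6 - 35 = -41. Stack: [-41]
STORE_FAST y → y=-41. Stack: []
LOAD_FAST y → push -41. Stack: [-41]
RETURN_VALUE → return -41.

20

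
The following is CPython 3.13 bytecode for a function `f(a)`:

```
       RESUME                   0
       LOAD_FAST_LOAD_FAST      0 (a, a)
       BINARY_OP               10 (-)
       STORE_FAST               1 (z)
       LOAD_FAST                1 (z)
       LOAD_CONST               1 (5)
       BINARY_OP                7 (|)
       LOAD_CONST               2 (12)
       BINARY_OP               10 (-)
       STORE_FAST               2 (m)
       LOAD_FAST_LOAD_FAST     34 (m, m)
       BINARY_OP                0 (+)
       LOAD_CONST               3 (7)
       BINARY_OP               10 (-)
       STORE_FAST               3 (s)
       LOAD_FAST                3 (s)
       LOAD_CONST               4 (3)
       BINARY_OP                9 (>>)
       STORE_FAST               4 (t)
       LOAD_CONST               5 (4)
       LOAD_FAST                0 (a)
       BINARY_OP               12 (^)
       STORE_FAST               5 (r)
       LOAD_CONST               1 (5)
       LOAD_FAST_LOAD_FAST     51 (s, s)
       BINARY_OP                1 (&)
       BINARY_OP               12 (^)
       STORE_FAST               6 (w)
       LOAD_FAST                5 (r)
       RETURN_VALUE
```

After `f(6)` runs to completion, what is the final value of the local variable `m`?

LOAD_FAST_LOAD_FAST a,a → push 6,6. Stack: [6, 6]
BINARY_OP - → 6 - 6 = 0. Stack: [0]
STORE_FAST z → z=0. Stack: []
LOAD_FAST z → push 0. Stack: [0]
LOAD_CONST → push 5. Stack: [0, 5]
BINARY_OP | → 0 | 5 = 5. Stack: [5]
LOAD_CONST → push 12. Stack: [5, 12]
BINARY_OP - → 5 - 12 = -7. Stack: [-7]
STORE_FAST m → m=-7. Stack: []
LOAD_FAST_LOAD_FAST m,m → push -7,-7. Stack: [-7, -7]
BINARY_OP + → -7 + -7 = -14. Stack: [-14]
LOAD_CONST → push 7. Stack: [-14, 7]
BINARY_OP - → -14 - 7 = -21. Stack: [-21]
STORE_FAST s → s=-21. Stack: []
LOAD_FAST s → push -21. Stack: [-21]
LOAD_CONST → push 3. Stack: [-21, 3]
BINARY_OP >> → -21 >> 3 = -3. Stack: [-3]
STORE_FAST t → t=-3. Stack: []
LOAD_CONST → push 4. Stack: [4]
LOAD_FAST a → push 6. Stack: [4, 6]
BINARY_OP ^ → 4 ^ 6 = 2. Stack: [2]
STORE_FAST r → r=2. Stack: []
LOAD_CONST → push 5. Stack: [5]
LOAD_FAST_LOAD_FAST s,s → push -21,-21. Stack: [5, -21, -21]
BINARY_OP & → -21 & -21 = -21. Stack: [5, -21]
BINARY_OP ^ → 5 ^ -21 = -18. Stack: [-18]
STORE_FAST w → w=-18. Stack: []
LOAD_FAST r → push 2. Stack: [2]
RETURN_VALUE → return 2.

-7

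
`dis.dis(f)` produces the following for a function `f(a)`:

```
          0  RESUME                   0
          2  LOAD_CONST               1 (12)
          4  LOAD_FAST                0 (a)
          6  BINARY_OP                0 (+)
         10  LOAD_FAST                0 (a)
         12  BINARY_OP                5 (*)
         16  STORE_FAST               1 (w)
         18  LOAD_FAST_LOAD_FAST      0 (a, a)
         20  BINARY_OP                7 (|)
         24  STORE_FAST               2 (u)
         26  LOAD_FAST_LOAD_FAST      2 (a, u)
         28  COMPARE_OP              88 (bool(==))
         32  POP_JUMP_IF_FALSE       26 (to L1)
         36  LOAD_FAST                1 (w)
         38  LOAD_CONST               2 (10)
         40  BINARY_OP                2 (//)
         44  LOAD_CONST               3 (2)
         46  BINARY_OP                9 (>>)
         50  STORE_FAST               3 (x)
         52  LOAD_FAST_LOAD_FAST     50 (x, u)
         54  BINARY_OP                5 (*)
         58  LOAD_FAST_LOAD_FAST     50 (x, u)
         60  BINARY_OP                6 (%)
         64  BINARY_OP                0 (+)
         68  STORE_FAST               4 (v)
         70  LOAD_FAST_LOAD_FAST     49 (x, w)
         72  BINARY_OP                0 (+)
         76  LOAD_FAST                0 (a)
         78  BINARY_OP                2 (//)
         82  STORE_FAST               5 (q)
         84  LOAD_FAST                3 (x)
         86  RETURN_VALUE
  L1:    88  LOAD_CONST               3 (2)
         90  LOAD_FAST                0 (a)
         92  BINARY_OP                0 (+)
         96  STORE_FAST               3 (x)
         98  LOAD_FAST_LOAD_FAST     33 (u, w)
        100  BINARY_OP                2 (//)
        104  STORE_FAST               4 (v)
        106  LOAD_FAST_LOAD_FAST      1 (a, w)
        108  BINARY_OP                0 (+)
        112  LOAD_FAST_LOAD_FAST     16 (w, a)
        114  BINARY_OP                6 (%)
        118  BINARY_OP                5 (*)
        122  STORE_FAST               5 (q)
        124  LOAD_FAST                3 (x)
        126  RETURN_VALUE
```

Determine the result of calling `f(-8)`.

-1

LOAD_CONST → push 12. Stack: [12]
LOAD_FAST a → push -8. Stack: [12, -8]
BINARY_OP + → 12 + -8 = 4. Stack: [4]
LOAD_FAST a → push -8. Stack: [4, -8]
BINARY_OP * → 4 * -8 = -32. Stack: [-32]
STORE_FAST w → w=-32. Stack: []
LOAD_FAST_LOAD_FAST a,a → push -8,-8. Stack: [-8, -8]
BINARY_OP | → -8 | -8 = -8. Stack: [-8]
STORE_FAST u → u=-8. Stack: []
LOAD_FAST_LOAD_FAST a,u → push -8,-8. Stack: [-8, -8]
COMPARE_OP bool(==) → -8 vs -8 = True. Stack: [True]
POP_JUMP_IF_FALSE → pop True; no jump. Stack: []
LOAD_FAST w → push -32. Stack: [-32]
LOAD_CONST → push 10. Stack: [-32, 10]
BINARY_OP // → -32 // 10 = -4. Stack: [-4]
LOAD_CONST → push 2. Stack: [-4, 2]
BINARY_OP >> → -4 >> 2 = -1. Stack: [-1]
STORE_FAST x → x=-1. Stack: []
LOAD_FAST_LOAD_FAST x,u → push -1,-8. Stack: [-1, -8]
BINARY_OP * → -1 * -8 = 8. Stack: [8]
LOAD_FAST_LOAD_FAST x,u → push -1,-8. Stack: [8, -1, -8]
BINARY_OP % → -1 % -8 = -1. Stack: [8, -1]
BINARY_OP + → 8 + -1 = 7. Stack: [7]
STORE_FAST v → v=7. Stack: []
LOAD_FAST_LOAD_FAST x,w → push -1,-32. Stack: [-1, -32]
BINARY_OP + → -1 + -32 = -33. Stack: [-33]
LOAD_FAST a → push -8. Stack: [-33, -8]
BINARY_OP // → -33 // -8 = 4. Stack: [4]
STORE_FAST q → q=4. Stack: []
LOAD_FAST x → push -1. Stack: [-1]
RETURN_VALUE → return -1.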